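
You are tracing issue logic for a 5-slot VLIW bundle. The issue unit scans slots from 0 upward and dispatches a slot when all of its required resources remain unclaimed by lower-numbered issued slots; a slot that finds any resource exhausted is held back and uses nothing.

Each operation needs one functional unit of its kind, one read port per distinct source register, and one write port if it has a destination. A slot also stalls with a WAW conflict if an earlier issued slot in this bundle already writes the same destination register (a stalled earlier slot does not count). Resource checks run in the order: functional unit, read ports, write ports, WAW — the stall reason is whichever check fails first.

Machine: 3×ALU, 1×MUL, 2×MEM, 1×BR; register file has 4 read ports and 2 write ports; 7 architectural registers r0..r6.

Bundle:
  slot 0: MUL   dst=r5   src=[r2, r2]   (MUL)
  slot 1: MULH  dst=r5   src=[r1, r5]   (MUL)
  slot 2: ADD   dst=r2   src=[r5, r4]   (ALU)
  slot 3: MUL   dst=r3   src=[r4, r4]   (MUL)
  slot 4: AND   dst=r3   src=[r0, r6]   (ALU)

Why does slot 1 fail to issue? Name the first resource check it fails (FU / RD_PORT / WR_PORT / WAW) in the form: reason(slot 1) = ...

slot 0 (MUL): ISSUE — free A3,Mu0,Ld2,B1 rp3 wp1
slot 1 (MUL): stall FU — free A3,Mu0,Ld2,B1 rp3 wp1
slot 2 (ALU): ISSUE — free A2,Mu0,Ld2,B1 rp1 wp0
slot 3 (MUL): stall FU — free A2,Mu0,Ld2,B1 rp1 wp0
slot 4 (ALU): stall RD_PORT — free A2,Mu0,Ld2,B1 rp1 wp0

reason(slot 1) = FU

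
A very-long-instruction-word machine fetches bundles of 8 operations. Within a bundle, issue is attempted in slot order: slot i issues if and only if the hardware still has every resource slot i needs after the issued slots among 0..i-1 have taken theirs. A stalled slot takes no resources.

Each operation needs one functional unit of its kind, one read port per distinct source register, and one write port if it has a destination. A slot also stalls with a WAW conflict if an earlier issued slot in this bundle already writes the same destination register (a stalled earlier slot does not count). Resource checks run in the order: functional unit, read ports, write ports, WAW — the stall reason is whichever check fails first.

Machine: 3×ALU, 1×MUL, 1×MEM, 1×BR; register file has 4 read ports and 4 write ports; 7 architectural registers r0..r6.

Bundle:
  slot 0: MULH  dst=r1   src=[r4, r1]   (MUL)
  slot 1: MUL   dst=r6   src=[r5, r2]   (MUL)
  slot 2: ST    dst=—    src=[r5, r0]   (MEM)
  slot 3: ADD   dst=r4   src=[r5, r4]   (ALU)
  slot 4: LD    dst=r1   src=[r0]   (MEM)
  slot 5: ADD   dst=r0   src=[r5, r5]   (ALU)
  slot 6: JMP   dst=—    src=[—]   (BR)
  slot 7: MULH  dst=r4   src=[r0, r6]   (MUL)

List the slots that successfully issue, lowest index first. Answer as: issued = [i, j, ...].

slot 0 (MUL): ISSUE — free A3,Mu0,Ld1,B1 rp2 wp3
slot 1 (MUL): stall FU — free A3,Mu0,Ld1,B1 rp2 wp3
slot 2 (MEM): ISSUE — free A3,Mu0,Ld0,B1 rp0 wp3
slot 3 (ALU): stall RD_PORT — free A3,Mu0,Ld0,B1 rp0 wp3
slot 4 (MEM): stall FU — free A3,Mu0,Ld0,B1 rp0 wp3
slot 5 (ALU): stall RD_PORT — free A3,Mu0,Ld0,B1 rp0 wp3
slot 6 (BR): ISSUE — free A3,Mu0,Ld0,B0 rp0 wp3
slot 7 (MUL): stall FU — free A3,Mu0,Ld0,B0 rp0 wp3

issued = [0, 2, 6]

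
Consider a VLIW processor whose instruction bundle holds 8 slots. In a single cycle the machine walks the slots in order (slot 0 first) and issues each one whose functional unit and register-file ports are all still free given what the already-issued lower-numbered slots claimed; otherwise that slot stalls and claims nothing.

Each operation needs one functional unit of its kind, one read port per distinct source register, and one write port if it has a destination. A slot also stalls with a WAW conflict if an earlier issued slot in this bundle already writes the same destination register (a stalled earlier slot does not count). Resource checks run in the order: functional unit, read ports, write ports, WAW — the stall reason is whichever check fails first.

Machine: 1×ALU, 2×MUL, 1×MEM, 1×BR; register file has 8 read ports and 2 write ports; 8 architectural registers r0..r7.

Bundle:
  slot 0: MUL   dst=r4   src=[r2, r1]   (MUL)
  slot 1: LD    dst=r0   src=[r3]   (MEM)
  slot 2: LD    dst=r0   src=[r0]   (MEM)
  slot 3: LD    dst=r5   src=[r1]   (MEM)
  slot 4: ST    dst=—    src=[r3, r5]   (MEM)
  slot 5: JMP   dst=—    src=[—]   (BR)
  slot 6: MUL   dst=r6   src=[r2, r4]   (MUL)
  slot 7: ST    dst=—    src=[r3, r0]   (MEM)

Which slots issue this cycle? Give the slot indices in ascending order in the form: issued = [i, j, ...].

  0. MUL→r4 ⇒ go  {1A/1Mu/1Ld/1B | 6r 1w}
  1. MEM→r0 ⇒ go  {1A/1Mu/0Ld/1B | 5r 0w}
  2. MEM→r0 ⇒ no(FU)  {1A/1Mu/0Ld/1B | 5r 0w}
  3. MEM→r5 ⇒ no(FU)  {1A/1Mu/0Ld/1B | 5r 0w}
  4. MEM ⇒ no(FU)  {1A/1Mu/0Ld/1B | 5r 0w}
  5. BR ⇒ go  {1A/1Mu/0Ld/0B | 5r 0w}
  6. MUL→r6 ⇒ no(WR_PORT)  {1A/1Mu/0Ld/0B | 5r 0w}
  7. MEM ⇒ no(FU)  {1A/1Mu/0Ld/0B | 5r 0w}

issued = [0, 1, 5]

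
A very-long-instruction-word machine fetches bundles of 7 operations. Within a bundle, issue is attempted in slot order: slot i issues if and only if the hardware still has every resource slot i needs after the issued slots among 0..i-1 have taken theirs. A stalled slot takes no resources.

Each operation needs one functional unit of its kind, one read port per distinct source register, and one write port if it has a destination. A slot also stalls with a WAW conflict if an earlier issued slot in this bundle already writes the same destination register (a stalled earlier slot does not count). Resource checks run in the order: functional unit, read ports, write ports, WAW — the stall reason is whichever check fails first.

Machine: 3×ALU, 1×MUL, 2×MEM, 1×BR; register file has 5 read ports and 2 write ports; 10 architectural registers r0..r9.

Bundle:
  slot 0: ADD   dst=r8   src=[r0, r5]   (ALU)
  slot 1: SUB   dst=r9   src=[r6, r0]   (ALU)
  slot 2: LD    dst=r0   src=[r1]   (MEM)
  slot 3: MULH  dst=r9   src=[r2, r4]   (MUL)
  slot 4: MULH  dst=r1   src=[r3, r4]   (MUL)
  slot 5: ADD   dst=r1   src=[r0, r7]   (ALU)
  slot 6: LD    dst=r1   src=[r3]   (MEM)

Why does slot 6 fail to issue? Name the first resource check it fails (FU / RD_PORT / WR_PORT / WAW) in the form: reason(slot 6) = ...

reason(slot 6) = WR_PORT

  0. ALU→r8 ⇒ go  {2A/1Mu/2Ld/1B | 3r 1w}
  1. ALU→r9 ⇒ go  {1A/1Mu/2Ld/1B | 1r 0w}
  2. MEM→r0 ⇒ no(WR_PORT)  {1A/1Mu/2Ld/1B | 1r 0w}
  3. MUL→r9 ⇒ no(RD_PORT)  {1A/1Mu/2Ld/1B | 1r 0w}
  4. MUL→r1 ⇒ no(RD_PORT)  {1A/1Mu/2Ld/1B | 1r 0w}
  5. ALU→r1 ⇒ no(RD_PORT)  {1A/1Mu/2Ld/1B | 1r 0w}
  6. MEM→r1 ⇒ no(WR_PORT)  {1A/1Mu/2Ld/1B | 1r 0w}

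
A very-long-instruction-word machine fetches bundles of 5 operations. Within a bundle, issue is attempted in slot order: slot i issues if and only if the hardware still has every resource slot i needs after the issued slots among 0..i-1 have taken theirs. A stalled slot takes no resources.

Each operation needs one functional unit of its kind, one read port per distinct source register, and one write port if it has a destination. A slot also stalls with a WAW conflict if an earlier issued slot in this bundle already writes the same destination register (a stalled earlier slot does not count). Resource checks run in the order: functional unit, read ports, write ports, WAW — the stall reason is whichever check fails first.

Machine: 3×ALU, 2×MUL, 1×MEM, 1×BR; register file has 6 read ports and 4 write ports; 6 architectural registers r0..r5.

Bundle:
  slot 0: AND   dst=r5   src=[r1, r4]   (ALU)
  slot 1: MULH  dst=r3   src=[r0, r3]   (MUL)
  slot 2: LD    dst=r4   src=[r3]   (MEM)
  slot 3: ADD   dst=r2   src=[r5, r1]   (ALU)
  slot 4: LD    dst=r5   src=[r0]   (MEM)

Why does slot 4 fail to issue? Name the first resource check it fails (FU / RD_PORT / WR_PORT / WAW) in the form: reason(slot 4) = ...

reason(slot 4) = FU

  0. ALU→r5 ⇒ go  {2A/2Mu/1Ld/1B | 4r 3w}
  1. MUL→r3 ⇒ go  {2A/1Mu/1Ld/1B | 2r 2w}
  2. MEM→r4 ⇒ go  {2A/1Mu/0Ld/1B | 1r 1w}
  3. ALU→r2 ⇒ no(RD_PORT)  {2A/1Mu/0Ld/1B | 1r 1w}
  4. MEM→r5 ⇒ no(FU)  {2A/1Mu/0Ld/1B | 1r 1w}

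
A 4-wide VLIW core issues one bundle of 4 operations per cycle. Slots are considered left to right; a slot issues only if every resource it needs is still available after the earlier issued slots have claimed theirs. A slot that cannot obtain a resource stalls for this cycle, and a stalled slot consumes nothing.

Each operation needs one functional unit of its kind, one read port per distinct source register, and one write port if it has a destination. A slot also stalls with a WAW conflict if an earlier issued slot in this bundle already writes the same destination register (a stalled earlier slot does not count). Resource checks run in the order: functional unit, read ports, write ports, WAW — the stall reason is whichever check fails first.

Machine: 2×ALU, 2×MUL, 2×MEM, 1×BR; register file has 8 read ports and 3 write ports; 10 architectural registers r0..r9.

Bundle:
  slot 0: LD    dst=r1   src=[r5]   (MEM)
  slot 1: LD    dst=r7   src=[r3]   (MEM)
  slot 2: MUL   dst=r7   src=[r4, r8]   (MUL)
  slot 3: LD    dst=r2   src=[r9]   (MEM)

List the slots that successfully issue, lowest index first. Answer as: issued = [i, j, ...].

[0] MEM needs rd=1 wr=1: ok; after: ALU=2 MUL=2 MEM=1 BR=1, R=7, W=2
[1] MEM needs rd=1 wr=1: ok; after: ALU=2 MUL=2 MEM=0 BR=1, R=6, W=1
[2] MUL needs rd=2 wr=1: WAW; after: ALU=2 MUL=2 MEM=0 BR=1, R=6, W=1
[3] MEM needs rd=1 wr=1: FU; after: ALU=2 MUL=2 MEM=0 BR=1, R=6, W=1

issued = [0, 1]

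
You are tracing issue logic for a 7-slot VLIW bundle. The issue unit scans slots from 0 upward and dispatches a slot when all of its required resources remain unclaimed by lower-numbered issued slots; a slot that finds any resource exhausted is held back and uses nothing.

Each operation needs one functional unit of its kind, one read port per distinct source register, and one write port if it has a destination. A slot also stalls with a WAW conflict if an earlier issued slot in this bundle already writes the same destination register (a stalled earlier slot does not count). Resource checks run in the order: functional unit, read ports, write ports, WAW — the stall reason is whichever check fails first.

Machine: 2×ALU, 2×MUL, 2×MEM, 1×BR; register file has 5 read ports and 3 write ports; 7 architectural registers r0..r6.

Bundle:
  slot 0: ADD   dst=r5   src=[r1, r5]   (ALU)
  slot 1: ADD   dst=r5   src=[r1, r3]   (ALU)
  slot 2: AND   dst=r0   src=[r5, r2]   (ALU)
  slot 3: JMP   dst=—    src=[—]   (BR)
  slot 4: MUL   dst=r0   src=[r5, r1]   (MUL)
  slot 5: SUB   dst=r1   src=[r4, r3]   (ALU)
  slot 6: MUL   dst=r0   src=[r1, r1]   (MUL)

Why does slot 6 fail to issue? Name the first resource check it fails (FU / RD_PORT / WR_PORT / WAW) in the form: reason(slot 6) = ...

  0. ALU→r5 ⇒ go  {1A/2Mu/2Ld/1B | 3r 2w}
  1. ALU→r5 ⇒ no(WAW)  {1A/2Mu/2Ld/1B | 3r 2w}
  2. ALU→r0 ⇒ go  {0A/2Mu/2Ld/1B | 1r 1w}
  3. BR ⇒ go  {0A/2Mu/2Ld/0B | 1r 1w}
  4. MUL→r0 ⇒ no(RD_PORT)  {0A/2Mu/2Ld/0B | 1r 1w}
  5. ALU→r1 ⇒ no(FU)  {0A/2Mu/2Ld/0B | 1r 1w}
  6. MUL→r0 ⇒ no(WAW)  {0A/2Mu/2Ld/0B | 1r 1w}

reason(slot 6) = WAW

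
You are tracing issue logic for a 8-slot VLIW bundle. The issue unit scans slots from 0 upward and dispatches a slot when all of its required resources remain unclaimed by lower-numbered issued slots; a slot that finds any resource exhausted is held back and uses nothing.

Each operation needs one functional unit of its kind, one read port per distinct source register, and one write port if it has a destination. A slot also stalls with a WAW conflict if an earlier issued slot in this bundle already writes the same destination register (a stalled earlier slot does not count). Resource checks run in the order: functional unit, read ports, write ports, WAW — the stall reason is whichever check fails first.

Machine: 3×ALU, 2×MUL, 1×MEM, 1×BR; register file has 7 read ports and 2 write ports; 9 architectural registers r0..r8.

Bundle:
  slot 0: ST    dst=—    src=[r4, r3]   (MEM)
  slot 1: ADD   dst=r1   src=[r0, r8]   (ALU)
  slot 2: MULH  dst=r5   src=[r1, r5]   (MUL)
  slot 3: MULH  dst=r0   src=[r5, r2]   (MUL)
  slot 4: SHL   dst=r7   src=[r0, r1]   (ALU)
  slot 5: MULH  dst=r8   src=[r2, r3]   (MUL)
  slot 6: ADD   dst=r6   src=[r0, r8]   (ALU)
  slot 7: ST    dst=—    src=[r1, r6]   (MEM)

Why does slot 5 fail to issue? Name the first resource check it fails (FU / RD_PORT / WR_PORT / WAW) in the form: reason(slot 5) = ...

slot 0 (MEM): ISSUE — free A3,Mu2,Ld0,B1 rp5 wp2
slot 1 (ALU): ISSUE — free A2,Mu2,Ld0,B1 rp3 wp1
slot 2 (MUL): ISSUE — free A2,Mu1,Ld0,B1 rp1 wp0
slot 3 (MUL): stall RD_PORT — free A2,Mu1,Ld0,B1 rp1 wp0
slot 4 (ALU): stall RD_PORT — free A2,Mu1,Ld0,B1 rp1 wp0
slot 5 (MUL): stall RD_PORT — free A2,Mu1,Ld0,B1 rp1 wp0
slot 6 (ALU): stall RD_PORT — free A2,Mu1,Ld0,B1 rp1 wp0
slot 7 (MEM): stall FU — free A2,Mu1,Ld0,B1 rp1 wp0

reason(slot 5) = RD_PORT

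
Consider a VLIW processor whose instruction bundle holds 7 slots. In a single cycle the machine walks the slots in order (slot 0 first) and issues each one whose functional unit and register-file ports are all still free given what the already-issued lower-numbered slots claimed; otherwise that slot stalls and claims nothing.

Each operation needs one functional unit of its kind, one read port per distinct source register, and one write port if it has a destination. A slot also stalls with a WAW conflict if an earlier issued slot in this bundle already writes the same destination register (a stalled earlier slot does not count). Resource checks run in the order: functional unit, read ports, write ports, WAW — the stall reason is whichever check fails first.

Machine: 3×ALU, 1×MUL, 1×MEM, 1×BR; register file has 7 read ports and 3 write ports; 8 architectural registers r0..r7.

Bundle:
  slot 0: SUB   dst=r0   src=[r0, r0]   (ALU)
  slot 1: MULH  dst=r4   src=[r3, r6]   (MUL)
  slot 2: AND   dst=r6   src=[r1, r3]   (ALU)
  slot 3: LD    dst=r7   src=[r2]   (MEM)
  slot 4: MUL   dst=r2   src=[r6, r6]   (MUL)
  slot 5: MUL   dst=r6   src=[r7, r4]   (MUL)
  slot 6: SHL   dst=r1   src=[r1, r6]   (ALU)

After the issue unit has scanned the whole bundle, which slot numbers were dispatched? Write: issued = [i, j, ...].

issued = [0, 1, 2]

#0 ALU src=r0,r0 dispatched  <A:2 Mu:1 Ld:1 B:1 rd:6 wr:2>
#1 MUL src=r3,r6 dispatched  <A:2 Mu:0 Ld:1 B:1 rd:4 wr:1>
#2 ALU src=r1,r3 dispatched  <A:1 Mu:0 Ld:1 B:1 rd:2 wr:0>
#3 MEM src=r2 held:WR_PORT  <A:1 Mu:0 Ld:1 B:1 rd:2 wr:0>
#4 MUL src=r6,r6 held:FU  <A:1 Mu:0 Ld:1 B:1 rd:2 wr:0>
#5 MUL src=r7,r4 held:FU  <A:1 Mu:0 Ld:1 B:1 rd:2 wr:0>
#6 ALU src=r1,r6 held:WR_PORT  <A:1 Mu:0 Ld:1 B:1 rd:2 wr:0>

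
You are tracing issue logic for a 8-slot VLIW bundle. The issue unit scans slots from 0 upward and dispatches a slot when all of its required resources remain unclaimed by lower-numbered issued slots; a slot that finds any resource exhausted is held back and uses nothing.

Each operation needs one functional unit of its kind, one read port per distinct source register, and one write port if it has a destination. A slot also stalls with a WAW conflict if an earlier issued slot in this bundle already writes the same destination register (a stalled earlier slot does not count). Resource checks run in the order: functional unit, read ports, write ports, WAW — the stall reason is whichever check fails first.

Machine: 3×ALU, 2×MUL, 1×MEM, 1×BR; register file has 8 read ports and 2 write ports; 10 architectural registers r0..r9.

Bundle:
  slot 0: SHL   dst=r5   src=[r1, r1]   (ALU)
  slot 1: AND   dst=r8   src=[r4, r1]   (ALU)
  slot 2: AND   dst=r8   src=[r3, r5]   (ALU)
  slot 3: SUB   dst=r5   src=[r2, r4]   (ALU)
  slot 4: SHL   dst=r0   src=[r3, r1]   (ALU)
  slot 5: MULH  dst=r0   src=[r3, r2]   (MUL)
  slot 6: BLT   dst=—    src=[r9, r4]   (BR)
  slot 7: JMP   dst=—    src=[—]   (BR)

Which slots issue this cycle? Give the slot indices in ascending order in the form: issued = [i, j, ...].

  0. ALU→r5 ⇒ go  {2A/2Mu/1Ld/1B | 7r 1w}
  1. ALU→r8 ⇒ go  {1A/2Mu/1Ld/1B | 5r 0w}
  2. ALU→r8 ⇒ no(WR_PORT)  {1A/2Mu/1Ld/1B | 5r 0w}
  3. ALU→r5 ⇒ no(WR_PORT)  {1A/2Mu/1Ld/1B | 5r 0w}
  4. ALU→r0 ⇒ no(WR_PORT)  {1A/2Mu/1Ld/1B | 5r 0w}
  5. MUL→r0 ⇒ no(WR_PORT)  {1A/2Mu/1Ld/1B | 5r 0w}
  6. BR ⇒ go  {1A/2Mu/1Ld/0B | 3r 0w}
  7. BR ⇒ no(FU)  {1A/2Mu/1Ld/0B | 3r 0w}

issued = [0, 1, 6]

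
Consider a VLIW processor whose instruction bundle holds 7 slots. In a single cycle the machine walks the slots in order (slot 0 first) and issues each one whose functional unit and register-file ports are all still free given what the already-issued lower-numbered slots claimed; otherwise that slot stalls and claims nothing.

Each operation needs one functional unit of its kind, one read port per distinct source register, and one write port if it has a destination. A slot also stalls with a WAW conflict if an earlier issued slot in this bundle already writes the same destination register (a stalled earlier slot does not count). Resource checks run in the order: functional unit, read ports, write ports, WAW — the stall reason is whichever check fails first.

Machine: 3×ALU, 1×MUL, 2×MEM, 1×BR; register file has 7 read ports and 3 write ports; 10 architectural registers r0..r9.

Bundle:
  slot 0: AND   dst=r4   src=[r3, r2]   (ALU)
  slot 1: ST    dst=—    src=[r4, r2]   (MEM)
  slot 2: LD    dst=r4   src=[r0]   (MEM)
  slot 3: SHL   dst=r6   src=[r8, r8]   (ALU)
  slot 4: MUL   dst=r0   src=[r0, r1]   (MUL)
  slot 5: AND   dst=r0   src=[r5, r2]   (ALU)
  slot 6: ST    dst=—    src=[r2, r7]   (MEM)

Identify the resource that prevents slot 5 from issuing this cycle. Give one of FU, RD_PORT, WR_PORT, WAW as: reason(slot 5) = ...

[0] ALU needs rd=2 wr=1: ok; after: ALU=2 MUL=1 MEM=2 BR=1, R=5, W=2
[1] MEM needs rd=2 wr=0: ok; after: ALU=2 MUL=1 MEM=1 BR=1, R=3, W=2
[2] MEM needs rd=1 wr=1: WAW; after: ALU=2 MUL=1 MEM=1 BR=1, R=3, W=2
[3] ALU needs rd=1 wr=1: ok; after: ALU=1 MUL=1 MEM=1 BR=1, R=2, W=1
[4] MUL needs rd=2 wr=1: ok; after: ALU=1 MUL=0 MEM=1 BR=1, R=0, W=0
[5] ALU needs rd=2 wr=1: RD_PORT; after: ALU=1 MUL=0 MEM=1 BR=1, R=0, W=0
[6] MEM needs rd=2 wr=0: RD_PORT; after: ALU=1 MUL=0 MEM=1 BR=1, R=0, W=0

reason(slot 5) = RD_PORT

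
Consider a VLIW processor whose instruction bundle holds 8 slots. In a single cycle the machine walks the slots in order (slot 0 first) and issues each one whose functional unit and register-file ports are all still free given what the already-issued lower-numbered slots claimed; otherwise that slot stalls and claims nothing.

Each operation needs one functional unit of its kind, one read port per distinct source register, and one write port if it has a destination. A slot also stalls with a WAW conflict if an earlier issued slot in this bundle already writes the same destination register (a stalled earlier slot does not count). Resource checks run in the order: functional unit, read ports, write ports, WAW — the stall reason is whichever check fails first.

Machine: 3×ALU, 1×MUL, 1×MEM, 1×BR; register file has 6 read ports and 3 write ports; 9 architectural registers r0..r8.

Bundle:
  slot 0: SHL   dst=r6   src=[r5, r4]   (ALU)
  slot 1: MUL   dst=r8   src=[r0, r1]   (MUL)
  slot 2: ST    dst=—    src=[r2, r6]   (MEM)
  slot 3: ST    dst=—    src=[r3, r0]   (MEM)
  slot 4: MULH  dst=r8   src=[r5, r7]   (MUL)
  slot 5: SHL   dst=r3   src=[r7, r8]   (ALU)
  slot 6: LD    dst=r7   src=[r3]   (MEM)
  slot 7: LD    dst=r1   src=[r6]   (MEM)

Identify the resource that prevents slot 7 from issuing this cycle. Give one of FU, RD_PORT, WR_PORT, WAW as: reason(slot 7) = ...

(0) want 1×ALU +2rd +1wr — yes → AL2|MU1|ME1|BR1|rd4|wr2
(1) want 1×MUL +2rd +1wr — yes → AL2|MU0|ME1|BR1|rd2|wr1
(2) want 1×MEM +2rd +0wr — yes → AL2|MU0|ME0|BR1|rd0|wr1
(3) want 1×MEM +2rd +0wr — FU → AL2|MU0|ME0|BR1|rd0|wr1
(4) want 1×MUL +2rd +1wr — FU → AL2|MU0|ME0|BR1|rd0|wr1
(5) want 1×ALU +2rd +1wr — RD_PORT → AL2|MU0|ME0|BR1|rd0|wr1
(6) want 1×MEM +1rd +1wr — FU → AL2|MU0|ME0|BR1|rd0|wr1
(7) want 1×MEM +1rd +1wr — FU → AL2|MU0|ME0|BR1|rd0|wr1

reason(slot 7) = FU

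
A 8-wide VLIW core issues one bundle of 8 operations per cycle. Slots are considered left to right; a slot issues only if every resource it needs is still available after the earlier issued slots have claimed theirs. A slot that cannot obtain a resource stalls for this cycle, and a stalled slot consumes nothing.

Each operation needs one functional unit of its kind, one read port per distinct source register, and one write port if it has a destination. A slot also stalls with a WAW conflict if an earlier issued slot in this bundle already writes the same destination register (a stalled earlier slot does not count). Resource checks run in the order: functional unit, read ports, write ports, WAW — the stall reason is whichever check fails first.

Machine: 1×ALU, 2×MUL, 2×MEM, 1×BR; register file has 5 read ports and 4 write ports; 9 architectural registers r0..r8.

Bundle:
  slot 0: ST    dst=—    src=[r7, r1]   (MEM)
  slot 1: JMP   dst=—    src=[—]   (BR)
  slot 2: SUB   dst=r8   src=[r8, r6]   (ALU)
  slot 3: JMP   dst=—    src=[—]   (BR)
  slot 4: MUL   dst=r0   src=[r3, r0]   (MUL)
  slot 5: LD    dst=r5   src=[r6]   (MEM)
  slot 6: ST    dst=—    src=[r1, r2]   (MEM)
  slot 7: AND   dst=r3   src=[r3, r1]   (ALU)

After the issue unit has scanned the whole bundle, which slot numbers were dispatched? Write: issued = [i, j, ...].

  0. MEM ⇒ go  {1A/2Mu/1Ld/1B | 3r 4w}
  1. BR ⇒ go  {1A/2Mu/1Ld/0B | 3r 4w}
  2. ALU→r8 ⇒ go  {0A/2Mu/1Ld/0B | 1r 3w}
  3. BR ⇒ no(FU)  {0A/2Mu/1Ld/0B | 1r 3w}
  4. MUL→r0 ⇒ no(RD_PORT)  {0A/2Mu/1Ld/0B | 1r 3w}
  5. MEM→r5 ⇒ go  {0A/2Mu/0Ld/0B | 0r 2w}
  6. MEM ⇒ no(FU)  {0A/2Mu/0Ld/0B | 0r 2w}
  7. ALU→r3 ⇒ no(FU)  {0A/2Mu/0Ld/0B | 0r 2w}

issued = [0, 1, 2, 5]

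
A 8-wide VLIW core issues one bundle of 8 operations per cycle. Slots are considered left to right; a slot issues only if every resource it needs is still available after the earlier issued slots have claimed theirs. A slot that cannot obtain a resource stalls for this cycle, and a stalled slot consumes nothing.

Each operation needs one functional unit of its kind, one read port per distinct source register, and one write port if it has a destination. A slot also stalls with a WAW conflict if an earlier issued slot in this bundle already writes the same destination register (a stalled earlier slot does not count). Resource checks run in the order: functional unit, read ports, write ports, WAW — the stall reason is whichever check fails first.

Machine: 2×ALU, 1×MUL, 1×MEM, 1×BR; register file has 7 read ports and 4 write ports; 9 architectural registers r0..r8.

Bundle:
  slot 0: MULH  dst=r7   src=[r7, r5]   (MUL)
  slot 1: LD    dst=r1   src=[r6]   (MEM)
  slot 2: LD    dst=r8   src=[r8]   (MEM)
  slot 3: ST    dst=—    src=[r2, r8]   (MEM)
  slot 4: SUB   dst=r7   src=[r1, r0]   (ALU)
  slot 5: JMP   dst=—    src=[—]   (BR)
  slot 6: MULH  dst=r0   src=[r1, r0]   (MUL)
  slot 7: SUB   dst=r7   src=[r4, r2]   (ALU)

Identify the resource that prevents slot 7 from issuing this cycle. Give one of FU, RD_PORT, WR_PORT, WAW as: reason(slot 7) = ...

reason(slot 7) = WAW

[0] MUL needs rd=2 wr=1: ok; after: ALU=2 MUL=0 MEM=1 BR=1, R=5, W=3
[1] MEM needs rd=1 wr=1: ok; after: ALU=2 MUL=0 MEM=0 BR=1, R=4, W=2
[2] MEM needs rd=1 wr=1: FU; after: ALU=2 MUL=0 MEM=0 BR=1, R=4, W=2
[3] MEM needs rd=2 wr=0: FU; after: ALU=2 MUL=0 MEM=0 BR=1, R=4, W=2
[4] ALU needs rd=2 wr=1: WAW; after: ALU=2 MUL=0 MEM=0 BR=1, R=4, W=2
[5] BR needs rd=0 wr=0: ok; after: ALU=2 MUL=0 MEM=0 BR=0, R=4, W=2
[6] MUL needs rd=2 wr=1: FU; after: ALU=2 MUL=0 MEM=0 BR=0, R=4, W=2
[7] ALU needs rd=2 wr=1: WAW; after: ALU=2 MUL=0 MEM=0 BR=0, R=4, W=2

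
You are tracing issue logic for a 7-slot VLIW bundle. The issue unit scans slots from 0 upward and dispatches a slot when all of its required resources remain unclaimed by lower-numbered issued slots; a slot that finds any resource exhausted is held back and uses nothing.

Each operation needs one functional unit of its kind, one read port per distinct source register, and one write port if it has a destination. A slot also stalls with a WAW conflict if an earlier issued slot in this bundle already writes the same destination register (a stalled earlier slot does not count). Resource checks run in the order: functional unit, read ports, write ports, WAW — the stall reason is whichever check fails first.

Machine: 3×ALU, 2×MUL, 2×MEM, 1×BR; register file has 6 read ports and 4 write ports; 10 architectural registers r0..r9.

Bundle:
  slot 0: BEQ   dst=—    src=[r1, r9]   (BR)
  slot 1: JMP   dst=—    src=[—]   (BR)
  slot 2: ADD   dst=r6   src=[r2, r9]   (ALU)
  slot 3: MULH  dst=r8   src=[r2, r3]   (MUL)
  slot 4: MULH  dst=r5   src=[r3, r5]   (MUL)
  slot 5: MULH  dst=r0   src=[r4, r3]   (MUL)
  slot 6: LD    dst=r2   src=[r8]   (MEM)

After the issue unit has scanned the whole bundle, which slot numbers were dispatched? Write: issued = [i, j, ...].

  0. BR ⇒ go  {3A/2Mu/2Ld/0B | 4r 4w}
  1. BR ⇒ no(FU)  {3A/2Mu/2Ld/0B | 4r 4w}
  2. ALU→r6 ⇒ go  {2A/2Mu/2Ld/0B | 2r 3w}
  3. MUL→r8 ⇒ go  {2A/1Mu/2Ld/0B | 0r 2w}
  4. MUL→r5 ⇒ no(RD_PORT)  {2A/1Mu/2Ld/0B | 0r 2w}
  5. MUL→r0 ⇒ no(RD_PORT)  {2A/1Mu/2Ld/0B | 0r 2w}
  6. MEM→r2 ⇒ no(RD_PORT)  {2A/1Mu/2Ld/0B | 0r 2w}

issued = [0, 2, 3]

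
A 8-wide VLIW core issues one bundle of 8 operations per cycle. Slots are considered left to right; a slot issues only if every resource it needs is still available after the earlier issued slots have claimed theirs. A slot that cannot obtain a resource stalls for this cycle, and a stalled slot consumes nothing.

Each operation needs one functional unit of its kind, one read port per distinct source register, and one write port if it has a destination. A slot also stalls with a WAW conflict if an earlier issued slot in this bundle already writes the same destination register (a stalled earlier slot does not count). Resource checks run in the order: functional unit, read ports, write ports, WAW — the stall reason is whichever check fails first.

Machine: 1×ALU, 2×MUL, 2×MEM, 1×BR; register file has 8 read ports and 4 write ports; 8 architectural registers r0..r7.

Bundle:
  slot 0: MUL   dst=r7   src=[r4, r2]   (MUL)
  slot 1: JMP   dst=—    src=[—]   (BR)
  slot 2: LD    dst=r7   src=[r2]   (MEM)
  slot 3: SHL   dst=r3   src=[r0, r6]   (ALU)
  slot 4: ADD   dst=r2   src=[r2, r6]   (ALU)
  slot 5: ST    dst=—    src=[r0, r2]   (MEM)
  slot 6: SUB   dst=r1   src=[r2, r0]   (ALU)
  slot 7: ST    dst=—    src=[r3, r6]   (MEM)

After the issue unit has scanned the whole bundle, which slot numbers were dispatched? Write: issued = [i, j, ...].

(0) want 1×MUL +2rd +1wr — yes → AL1|MU1|ME2|BR1|rd6|wr3
(1) want 1×BR +0rd +0wr — yes → AL1|MU1|ME2|BR0|rd6|wr3
(2) want 1×MEM +1rd +1wr — WAW → AL1|MU1|ME2|BR0|rd6|wr3
(3) want 1×ALU +2rd +1wr — yes → AL0|MU1|ME2|BR0|rd4|wr2
(4) want 1×ALU +2rd +1wr — FU → AL0|MU1|ME2|BR0|rd4|wr2
(5) want 1×MEM +2rd +0wr — yes → AL0|MU1|ME1|BR0|rd2|wr2
(6) want 1×ALU +2rd +1wr — FU → AL0|MU1|ME1|BR0|rd2|wr2
(7) want 1×MEM +2rd +0wr — yes → AL0|MU1|ME0|BR0|rd0|wr2

issued = [0, 1, 3, 5, 7]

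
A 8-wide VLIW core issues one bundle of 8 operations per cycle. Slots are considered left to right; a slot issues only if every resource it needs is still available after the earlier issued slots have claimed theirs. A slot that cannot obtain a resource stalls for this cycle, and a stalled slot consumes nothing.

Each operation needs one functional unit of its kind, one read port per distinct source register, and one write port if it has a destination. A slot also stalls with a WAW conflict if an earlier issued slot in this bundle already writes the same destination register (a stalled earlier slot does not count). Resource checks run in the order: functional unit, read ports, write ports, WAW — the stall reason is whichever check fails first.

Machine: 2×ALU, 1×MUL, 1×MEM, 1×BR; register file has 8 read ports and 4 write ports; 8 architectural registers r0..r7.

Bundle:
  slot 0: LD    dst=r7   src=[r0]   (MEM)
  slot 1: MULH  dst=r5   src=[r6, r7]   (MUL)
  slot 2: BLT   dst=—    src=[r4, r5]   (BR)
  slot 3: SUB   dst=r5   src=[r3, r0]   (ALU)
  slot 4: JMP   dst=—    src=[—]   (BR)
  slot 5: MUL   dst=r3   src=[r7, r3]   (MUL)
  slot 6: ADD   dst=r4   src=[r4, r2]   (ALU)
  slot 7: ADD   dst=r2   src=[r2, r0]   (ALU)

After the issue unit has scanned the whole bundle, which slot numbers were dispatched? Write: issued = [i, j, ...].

  0. MEM→r7 ⇒ go  {2A/1Mu/0Ld/1B | 7r 3w}
  1. MUL→r5 ⇒ go  {2A/0Mu/0Ld/1B | 5r 2w}
  2. BR ⇒ go  {2A/0Mu/0Ld/0B | 3r 2w}
  3. ALU→r5 ⇒ no(WAW)  {2A/0Mu/0Ld/0B | 3r 2w}
  4. BR ⇒ no(FU)  {2A/0Mu/0Ld/0B | 3r 2w}
  5. MUL→r3 ⇒ no(FU)  {2A/0Mu/0Ld/0B | 3r 2w}
  6. ALU→r4 ⇒ go  {1A/0Mu/0Ld/0B | 1r 1w}
  7. ALU→r2 ⇒ no(RD_PORT)  {1A/0Mu/0Ld/0B | 1r 1w}

issued = [0, 1, 2, 6]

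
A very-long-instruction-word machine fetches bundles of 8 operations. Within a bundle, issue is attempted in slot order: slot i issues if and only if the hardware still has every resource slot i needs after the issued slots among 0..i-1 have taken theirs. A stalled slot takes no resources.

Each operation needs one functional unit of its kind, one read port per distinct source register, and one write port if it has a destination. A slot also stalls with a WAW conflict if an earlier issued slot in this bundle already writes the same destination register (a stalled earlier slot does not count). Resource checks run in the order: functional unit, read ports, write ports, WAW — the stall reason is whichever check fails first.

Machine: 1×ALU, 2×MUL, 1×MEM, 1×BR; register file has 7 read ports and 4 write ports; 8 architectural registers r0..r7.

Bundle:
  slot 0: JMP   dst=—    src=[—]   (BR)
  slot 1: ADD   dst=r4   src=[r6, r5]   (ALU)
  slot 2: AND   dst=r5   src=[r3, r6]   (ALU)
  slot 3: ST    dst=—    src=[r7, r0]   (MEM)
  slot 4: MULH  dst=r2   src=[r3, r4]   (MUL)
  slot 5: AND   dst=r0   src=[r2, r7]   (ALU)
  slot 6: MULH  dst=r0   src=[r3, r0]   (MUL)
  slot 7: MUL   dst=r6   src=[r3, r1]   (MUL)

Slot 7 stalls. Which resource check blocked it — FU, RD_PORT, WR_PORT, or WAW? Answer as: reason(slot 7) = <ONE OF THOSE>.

#0 BR src=- dispatched  <A:1 Mu:2 Ld:1 B:0 rd:7 wr:4>
#1 ALU src=r6,r5 dispatched  <A:0 Mu:2 Ld:1 B:0 rd:5 wr:3>
#2 ALU src=r3,r6 held:FU  <A:0 Mu:2 Ld:1 B:0 rd:5 wr:3>
#3 MEM src=r7,r0 dispatched  <A:0 Mu:2 Ld:0 B:0 rd:3 wr:3>
#4 MUL src=r3,r4 dispatched  <A:0 Mu:1 Ld:0 B:0 rd:1 wr:2>
#5 ALU src=r2,r7 held:FU  <A:0 Mu:1 Ld:0 B:0 rd:1 wr:2>
#6 MUL src=r3,r0 held:RD_PORT  <A:0 Mu:1 Ld:0 B:0 rd:1 wr:2>
#7 MUL src=r3,r1 held:RD_PORT  <A:0 Mu:1 Ld:0 B:0 rd:1 wr:2>

reason(slot 7) = RD_PORT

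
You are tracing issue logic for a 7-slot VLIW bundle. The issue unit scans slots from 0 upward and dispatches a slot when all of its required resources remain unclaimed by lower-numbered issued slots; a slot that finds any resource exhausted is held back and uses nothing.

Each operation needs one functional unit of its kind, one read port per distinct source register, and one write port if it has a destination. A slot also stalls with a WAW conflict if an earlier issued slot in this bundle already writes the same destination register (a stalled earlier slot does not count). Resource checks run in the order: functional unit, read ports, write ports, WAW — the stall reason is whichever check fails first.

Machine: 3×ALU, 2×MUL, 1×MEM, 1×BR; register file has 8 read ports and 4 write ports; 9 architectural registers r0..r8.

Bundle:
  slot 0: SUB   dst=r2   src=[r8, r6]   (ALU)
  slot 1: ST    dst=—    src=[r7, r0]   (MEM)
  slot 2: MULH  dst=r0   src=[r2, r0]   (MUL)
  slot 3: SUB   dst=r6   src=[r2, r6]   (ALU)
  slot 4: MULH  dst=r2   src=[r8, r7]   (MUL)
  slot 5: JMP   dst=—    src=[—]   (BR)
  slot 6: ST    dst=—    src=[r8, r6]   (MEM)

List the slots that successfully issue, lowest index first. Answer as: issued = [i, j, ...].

#0 ALU src=r8,r6 dispatched  <A:2 Mu:2 Ld:1 B:1 rd:6 wr:3>
#1 MEM src=r7,r0 dispatched  <A:2 Mu:2 Ld:0 B:1 rd:4 wr:3>
#2 MUL src=r2,r0 dispatched  <A:2 Mu:1 Ld:0 B:1 rd:2 wr:2>
#3 ALU src=r2,r6 dispatched  <A:1 Mu:1 Ld:0 B:1 rd:0 wr:1>
#4 MUL src=r8,r7 held:RD_PORT  <A:1 Mu:1 Ld:0 B:1 rd:0 wr:1>
#5 BR src=- dispatched  <A:1 Mu:1 Ld:0 B:0 rd:0 wr:1>
#6 MEM src=r8,r6 held:FU  <A:1 Mu:1 Ld:0 B:0 rd:0 wr:1>

issued = [0, 1, 2, 3, 5]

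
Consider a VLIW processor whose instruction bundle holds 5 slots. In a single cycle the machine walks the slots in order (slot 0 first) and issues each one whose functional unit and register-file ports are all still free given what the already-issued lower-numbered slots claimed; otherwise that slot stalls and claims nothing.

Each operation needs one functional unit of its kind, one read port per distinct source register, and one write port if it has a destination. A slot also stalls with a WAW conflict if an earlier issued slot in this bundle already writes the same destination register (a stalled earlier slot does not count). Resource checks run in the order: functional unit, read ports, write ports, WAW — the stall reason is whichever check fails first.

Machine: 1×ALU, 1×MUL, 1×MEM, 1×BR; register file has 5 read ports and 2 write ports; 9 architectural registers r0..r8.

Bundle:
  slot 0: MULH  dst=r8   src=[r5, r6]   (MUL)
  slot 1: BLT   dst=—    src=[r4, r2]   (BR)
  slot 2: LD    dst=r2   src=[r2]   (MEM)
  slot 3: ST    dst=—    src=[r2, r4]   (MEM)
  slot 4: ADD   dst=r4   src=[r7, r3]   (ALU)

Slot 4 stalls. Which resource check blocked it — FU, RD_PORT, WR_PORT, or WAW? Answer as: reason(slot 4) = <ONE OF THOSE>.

slot 0 (MUL): ISSUE — free A1,Mu0,Ld1,B1 rp3 wp1
slot 1 (BR): ISSUE — free A1,Mu0,Ld1,B0 rp1 wp1
slot 2 (MEM): ISSUE — free A1,Mu0,Ld0,B0 rp0 wp0
slot 3 (MEM): stall FU — free A1,Mu0,Ld0,B0 rp0 wp0
slot 4 (ALU): stall RD_PORT — free A1,Mu0,Ld0,B0 rp0 wp0

reason(slot 4) = RD_PORT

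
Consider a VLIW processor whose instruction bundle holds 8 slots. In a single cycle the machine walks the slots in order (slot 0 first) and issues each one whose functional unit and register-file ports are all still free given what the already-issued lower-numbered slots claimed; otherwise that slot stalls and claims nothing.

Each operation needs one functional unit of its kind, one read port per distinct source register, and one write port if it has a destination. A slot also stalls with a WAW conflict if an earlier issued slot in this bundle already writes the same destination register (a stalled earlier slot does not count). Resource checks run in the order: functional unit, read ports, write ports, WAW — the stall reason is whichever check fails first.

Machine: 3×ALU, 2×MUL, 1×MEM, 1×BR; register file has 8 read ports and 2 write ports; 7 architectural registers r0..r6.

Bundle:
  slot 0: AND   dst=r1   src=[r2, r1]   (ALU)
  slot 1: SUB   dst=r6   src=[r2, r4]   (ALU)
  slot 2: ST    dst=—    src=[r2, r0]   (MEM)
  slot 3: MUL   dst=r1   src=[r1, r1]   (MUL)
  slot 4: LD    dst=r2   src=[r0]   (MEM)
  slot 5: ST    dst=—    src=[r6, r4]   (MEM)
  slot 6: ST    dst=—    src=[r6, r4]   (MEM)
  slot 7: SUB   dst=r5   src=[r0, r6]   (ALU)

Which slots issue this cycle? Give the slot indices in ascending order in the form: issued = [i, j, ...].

issued = [0, 1, 2]

  0. ALU→r1 ⇒ go  {2A/2Mu/1Ld/1B | 6r 1w}
  1. ALU→r6 ⇒ go  {1A/2Mu/1Ld/1B | 4r 0w}
  2. MEM ⇒ go  {1A/2Mu/0Ld/1B | 2r 0w}
  3. MUL→r1 ⇒ no(WR_PORT)  {1A/2Mu/0Ld/1B | 2r 0w}
  4. MEM→r2 ⇒ no(FU)  {1A/2Mu/0Ld/1B | 2r 0w}
  5. MEM ⇒ no(FU)  {1A/2Mu/0Ld/1B | 2r 0w}
  6. MEM ⇒ no(FU)  {1A/2Mu/0Ld/1B | 2r 0w}
  7. ALU→r5 ⇒ no(WR_PORT)  {1A/2Mu/0Ld/1B | 2r 0w}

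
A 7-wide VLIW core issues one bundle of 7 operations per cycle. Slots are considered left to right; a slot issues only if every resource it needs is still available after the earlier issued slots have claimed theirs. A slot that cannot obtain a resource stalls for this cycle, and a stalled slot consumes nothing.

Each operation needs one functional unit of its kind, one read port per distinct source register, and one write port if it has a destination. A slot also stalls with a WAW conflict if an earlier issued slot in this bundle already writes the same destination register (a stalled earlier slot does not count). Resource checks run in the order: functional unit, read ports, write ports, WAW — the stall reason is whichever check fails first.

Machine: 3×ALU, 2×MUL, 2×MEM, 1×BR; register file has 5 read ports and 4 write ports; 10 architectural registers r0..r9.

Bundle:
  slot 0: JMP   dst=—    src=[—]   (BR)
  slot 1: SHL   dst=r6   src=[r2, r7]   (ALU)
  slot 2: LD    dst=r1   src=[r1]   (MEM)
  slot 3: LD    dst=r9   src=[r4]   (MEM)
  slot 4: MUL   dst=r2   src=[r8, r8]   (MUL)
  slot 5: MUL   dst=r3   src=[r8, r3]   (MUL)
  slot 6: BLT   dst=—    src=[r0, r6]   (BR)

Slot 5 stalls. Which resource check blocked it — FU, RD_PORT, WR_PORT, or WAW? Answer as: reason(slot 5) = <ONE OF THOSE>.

reason(slot 5) = RD_PORT

  0. BR ⇒ go  {3A/2Mu/2Ld/0B | 5r 4w}
  1. ALU→r6 ⇒ go  {2A/2Mu/2Ld/0B | 3r 3w}
  2. MEM→r1 ⇒ go  {2A/2Mu/1Ld/0B | 2r 2w}
  3. MEM→r9 ⇒ go  {2A/2Mu/0Ld/0B | 1r 1w}
  4. MUL→r2 ⇒ go  {2A/1Mu/0Ld/0B | 0r 0w}
  5. MUL→r3 ⇒ no(RD_PORT)  {2A/1Mu/0Ld/0B | 0r 0w}
  6. BR ⇒ no(FU)  {2A/1Mu/0Ld/0B | 0r 0w}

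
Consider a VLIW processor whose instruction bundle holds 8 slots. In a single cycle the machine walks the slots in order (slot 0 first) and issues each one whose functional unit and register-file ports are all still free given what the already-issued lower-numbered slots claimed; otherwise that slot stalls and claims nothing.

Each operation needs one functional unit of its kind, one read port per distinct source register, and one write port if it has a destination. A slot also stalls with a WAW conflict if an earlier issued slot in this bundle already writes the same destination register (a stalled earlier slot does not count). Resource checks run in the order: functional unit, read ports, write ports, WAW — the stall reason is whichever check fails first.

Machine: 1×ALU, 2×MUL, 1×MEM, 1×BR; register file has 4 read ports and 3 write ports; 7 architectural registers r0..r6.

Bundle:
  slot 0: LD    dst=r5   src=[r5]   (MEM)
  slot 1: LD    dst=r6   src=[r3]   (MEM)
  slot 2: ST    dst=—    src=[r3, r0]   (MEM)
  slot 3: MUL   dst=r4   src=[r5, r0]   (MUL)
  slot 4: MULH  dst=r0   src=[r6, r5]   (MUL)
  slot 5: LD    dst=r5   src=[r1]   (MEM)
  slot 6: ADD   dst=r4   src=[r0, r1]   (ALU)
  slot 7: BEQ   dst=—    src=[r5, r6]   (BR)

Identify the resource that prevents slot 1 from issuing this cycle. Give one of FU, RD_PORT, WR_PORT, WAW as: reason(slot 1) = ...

reason(slot 1) = FU

(0) want 1×MEM +1rd +1wr — yes → AL1|MU2|ME0|BR1|rd3|wr2
(1) want 1×MEM +1rd +1wr — FU → AL1|MU2|ME0|BR1|rd3|wr2
(2) want 1×MEM +2rd +0wr — FU → AL1|MU2|ME0|BR1|rd3|wr2
(3) want 1×MUL +2rd +1wr — yes → AL1|MU1|ME0|BR1|rd1|wr1
(4) want 1×MUL +2rd +1wr — RD_PORT → AL1|MU1|ME0|BR1|rd1|wr1
(5) want 1×MEM +1rd +1wr — FU → AL1|MU1|ME0|BR1|rd1|wr1
(6) want 1×ALU +2rd +1wr — RD_PORT → AL1|MU1|ME0|BR1|rd1|wr1
(7) want 1×BR +2rd +0wr — RD_PORT → AL1|MU1|ME0|BR1|rd1|wr1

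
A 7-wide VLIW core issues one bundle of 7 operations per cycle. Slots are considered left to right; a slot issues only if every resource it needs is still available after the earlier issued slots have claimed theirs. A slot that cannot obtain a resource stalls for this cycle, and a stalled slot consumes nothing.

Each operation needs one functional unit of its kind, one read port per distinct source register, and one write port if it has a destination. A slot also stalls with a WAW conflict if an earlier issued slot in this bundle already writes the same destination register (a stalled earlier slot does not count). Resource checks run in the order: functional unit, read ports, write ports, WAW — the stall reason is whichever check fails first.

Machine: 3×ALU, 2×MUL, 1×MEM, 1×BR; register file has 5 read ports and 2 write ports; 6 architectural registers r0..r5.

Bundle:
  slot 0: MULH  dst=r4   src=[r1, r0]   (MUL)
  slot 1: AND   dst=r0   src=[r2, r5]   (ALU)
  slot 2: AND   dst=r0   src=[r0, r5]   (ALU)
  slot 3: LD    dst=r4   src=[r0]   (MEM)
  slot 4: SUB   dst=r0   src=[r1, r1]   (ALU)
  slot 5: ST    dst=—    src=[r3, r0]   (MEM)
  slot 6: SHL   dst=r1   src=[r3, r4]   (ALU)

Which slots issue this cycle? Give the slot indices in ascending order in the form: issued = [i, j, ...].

  0. MUL→r4 ⇒ go  {3A/1Mu/1Ld/1B | 3r 1w}
  1. ALU→r0 ⇒ go  {2A/1Mu/1Ld/1B | 1r 0w}
  2. ALU→r0 ⇒ no(RD_PORT)  {2A/1Mu/1Ld/1B | 1r 0w}
  3. MEM→r4 ⇒ no(WR_PORT)  {2A/1Mu/1Ld/1B | 1r 0w}
  4. ALU→r0 ⇒ no(WR_PORT)  {2A/1Mu/1Ld/1B | 1r 0w}
  5. MEM ⇒ no(RD_PORT)  {2A/1Mu/1Ld/1B | 1r 0w}
  6. ALU→r1 ⇒ no(RD_PORT)  {2A/1Mu/1Ld/1B | 1r 0w}

issued = [0, 1]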